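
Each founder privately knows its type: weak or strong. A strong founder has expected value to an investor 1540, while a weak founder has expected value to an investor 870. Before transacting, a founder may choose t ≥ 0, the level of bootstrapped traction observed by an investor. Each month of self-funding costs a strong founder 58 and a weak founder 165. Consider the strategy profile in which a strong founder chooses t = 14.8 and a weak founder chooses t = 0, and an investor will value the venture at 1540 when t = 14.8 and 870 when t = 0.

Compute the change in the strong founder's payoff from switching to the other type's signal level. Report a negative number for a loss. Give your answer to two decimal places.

188.40

Playing t = 14.8 the strong founder receives 1540 − 58 × 14.8 = 681.6.
Deviating to t = 0 yields 870 instead.
Gain from deviating: 870 − 681.6 = 188.40.
The gain is positive, so the strong type's incentive-compatibility constraint is violated — this profile is not a separating equilibrium.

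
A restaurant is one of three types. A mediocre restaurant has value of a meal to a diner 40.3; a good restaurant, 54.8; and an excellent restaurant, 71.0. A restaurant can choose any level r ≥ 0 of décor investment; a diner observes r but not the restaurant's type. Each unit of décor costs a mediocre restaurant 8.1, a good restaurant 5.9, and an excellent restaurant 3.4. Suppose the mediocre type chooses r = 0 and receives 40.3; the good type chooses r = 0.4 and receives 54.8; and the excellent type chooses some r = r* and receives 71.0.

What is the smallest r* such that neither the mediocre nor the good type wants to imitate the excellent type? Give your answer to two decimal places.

3.79

Mediocre type (on-path payoff 40.3) won't mimic when 40.3 ≥ 71.0 − 8.1·r*, i.e. r* ≥ 3.79.
Good type (on-path payoff 54.8 − 5.9×0.4 = 52.44) won't mimic when 52.44 ≥ 71.0 − 5.9·r*, i.e. r* ≥ 3.15.
Both must hold, so r* = max(3.79, 3.15) = 3.79. The mediocre type's constraint binds.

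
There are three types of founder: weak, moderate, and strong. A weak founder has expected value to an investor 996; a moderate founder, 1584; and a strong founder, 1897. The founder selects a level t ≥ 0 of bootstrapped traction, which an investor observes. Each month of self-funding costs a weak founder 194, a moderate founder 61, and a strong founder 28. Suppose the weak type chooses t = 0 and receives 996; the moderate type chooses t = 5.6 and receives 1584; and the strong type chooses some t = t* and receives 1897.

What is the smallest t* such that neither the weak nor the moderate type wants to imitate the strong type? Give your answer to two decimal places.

Moderate type (on-path payoff 1584 − 61×5.6 = 1242.4) won't mimic when 1242.4 ≥ 1897 − 61·t*, i.e. t* ≥ 10.73.
Weak type (on-path payoff 996) won't mimic when 996 ≥ 1897 − 194·t*, i.e. t* ≥ 4.64.
Both must hold, so t* = max(4.64, 10.73) = 10.73. The moderate type's constraint binds.

10.73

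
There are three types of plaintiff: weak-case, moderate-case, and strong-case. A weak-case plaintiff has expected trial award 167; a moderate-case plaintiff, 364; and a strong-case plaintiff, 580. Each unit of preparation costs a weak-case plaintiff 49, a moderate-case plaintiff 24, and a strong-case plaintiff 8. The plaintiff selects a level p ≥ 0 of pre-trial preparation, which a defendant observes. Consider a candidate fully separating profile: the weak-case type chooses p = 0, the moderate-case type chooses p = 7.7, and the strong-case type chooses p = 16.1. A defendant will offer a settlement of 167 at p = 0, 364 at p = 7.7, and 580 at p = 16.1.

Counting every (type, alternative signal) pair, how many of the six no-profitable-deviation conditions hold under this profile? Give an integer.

Strong-case (own payoff 580 − 8×16.1 = 451.2): to p=0 gives 167 → no gain ✓; to p=7.7 gives 364 − 8×7.7 = 302.4 → no gain ✓.
Moderate-case (own payoff 364 − 24×7.7 = 179.2): to p=0 gives 167 → no gain ✓; to p=16.1 gives 580 − 24×16.1 = 193.6 → profitable ✗.
Weak-case (own payoff 167): to p=7.7 gives 364 − 49×7.7 = -13.3 → no gain ✓; to p=16.1 gives 580 − 49×16.1 = -208.9 → no gain ✓.
5 of the 6 constraints hold; not an equilibrium.

5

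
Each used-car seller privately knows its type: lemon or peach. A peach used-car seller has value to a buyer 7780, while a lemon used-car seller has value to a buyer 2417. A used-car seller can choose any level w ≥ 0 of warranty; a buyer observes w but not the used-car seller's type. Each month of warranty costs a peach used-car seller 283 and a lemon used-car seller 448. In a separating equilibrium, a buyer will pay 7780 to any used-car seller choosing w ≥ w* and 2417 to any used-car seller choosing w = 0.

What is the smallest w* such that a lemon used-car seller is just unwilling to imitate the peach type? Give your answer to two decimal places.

11.97

A lemon used-car seller choosing w = 0 receives 2417.
Imitating at w* instead would pay 7780 at cost 448·w*, netting 7780 − 448·w*.
Indifference: 2417 = 7780 − 448·w*, so w* = (7780 − 2417) / 448 ≈ 11.97.
This is the lemon type's binding incentive-compatibility constraint; any w ≥ 11.97 sustains separation on that side.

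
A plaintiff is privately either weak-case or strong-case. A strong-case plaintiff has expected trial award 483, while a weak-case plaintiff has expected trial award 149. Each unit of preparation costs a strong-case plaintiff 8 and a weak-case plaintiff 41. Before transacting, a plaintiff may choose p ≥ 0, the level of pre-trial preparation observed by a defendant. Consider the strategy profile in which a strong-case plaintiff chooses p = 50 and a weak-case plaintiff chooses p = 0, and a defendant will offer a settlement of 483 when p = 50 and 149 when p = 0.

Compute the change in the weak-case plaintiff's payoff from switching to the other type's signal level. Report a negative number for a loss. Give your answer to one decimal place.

Playing p = 0 the weak-case plaintiff receives 149.
Deviating to p = 50 brings payment 483 at cost 41 × 50 = 2050, netting -1567.
Gain from deviating: -1567 − 149 = -1716.0.
The gain is negative, so the weak-case type's incentive-compatibility constraint is satisfied.

-1716.0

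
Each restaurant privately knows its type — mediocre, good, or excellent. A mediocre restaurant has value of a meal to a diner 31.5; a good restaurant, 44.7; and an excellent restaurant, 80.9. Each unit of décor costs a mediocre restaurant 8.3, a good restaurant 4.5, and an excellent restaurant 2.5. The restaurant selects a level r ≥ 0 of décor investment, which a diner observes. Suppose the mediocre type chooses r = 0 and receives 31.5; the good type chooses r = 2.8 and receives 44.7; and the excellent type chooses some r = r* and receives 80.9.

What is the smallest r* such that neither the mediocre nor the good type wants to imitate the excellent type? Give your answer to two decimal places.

10.84

Mediocre type (on-path payoff 31.5) won't mimic when 31.5 ≥ 80.9 − 8.3·r*, i.e. r* ≥ 5.95.
Good type (on-path payoff 44.7 − 4.5×2.8 = 32.1) won't mimic when 32.1 ≥ 80.9 − 4.5·r*, i.e. r* ≥ 10.84.
Both must hold, so r* = max(5.95, 10.84) = 10.84. The good type's constraint binds.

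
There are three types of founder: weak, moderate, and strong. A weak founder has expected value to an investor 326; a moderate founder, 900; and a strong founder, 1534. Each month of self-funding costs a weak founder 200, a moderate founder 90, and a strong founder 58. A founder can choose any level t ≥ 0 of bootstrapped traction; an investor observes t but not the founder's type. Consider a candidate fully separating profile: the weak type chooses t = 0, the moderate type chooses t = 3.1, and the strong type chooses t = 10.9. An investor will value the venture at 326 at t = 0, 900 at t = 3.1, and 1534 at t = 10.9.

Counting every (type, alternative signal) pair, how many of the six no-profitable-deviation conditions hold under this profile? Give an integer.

Moderate (own payoff 900 − 90×3.1 = 621): to t=0 gives 326 → no gain ✓; to t=10.9 gives 1534 − 90×10.9 = 553 → no gain ✓.
Weak (own payoff 326): to t=3.1 gives 900 − 200×3.1 = 280 → no gain ✓; to t=10.9 gives 1534 − 200×10.9 = -646 → no gain ✓.
Strong (own payoff 1534 − 58×10.9 = 901.8): to t=0 gives 326 → no gain ✓; to t=3.1 gives 900 − 58×3.1 = 720.2 → no gain ✓.
6 of the 6 constraints hold; this profile is a separating equilibrium.

6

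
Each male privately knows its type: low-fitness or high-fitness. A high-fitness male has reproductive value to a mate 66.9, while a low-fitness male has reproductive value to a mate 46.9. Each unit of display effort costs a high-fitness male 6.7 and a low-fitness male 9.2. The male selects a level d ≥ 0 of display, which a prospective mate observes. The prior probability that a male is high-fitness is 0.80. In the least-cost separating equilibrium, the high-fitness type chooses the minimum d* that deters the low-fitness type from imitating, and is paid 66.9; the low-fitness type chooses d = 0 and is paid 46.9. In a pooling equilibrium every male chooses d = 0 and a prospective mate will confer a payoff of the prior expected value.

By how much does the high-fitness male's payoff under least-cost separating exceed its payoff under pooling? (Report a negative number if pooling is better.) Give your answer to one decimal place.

Least-cost separating signal: d* solves 46.9 = 66.9 − 9.2·d*, so d* = (66.9 − 46.9)/9.2 ≈ 2.1739.
High-fitness type's separating payoff: 66.9 − 6.7 × d* = 66.9 − 6.7 × (66.9 − 46.9)/9.2 = 66.9 − 134/9.2 ≈ 52.335.
Pooling payoff: 0.80 × 66.9 + 0.20 × 46.9 = 62.9.
Difference: 52.335 − 62.9 = -10.565, i.e. -10.6 to one decimal place.
The high-fitness type would prefer the pooling outcome.

-10.6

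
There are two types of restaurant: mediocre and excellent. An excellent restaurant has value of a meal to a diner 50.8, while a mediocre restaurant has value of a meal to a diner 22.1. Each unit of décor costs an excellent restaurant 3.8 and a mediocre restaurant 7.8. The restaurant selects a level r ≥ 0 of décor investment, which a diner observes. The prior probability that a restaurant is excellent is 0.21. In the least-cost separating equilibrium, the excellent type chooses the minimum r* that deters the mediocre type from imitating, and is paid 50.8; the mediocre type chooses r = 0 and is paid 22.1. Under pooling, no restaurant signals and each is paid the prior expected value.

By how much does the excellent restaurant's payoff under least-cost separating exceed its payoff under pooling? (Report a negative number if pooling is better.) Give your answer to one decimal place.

8.7

Least-cost separating signal: r* solves 22.1 = 50.8 − 7.8·r*, so r* = (50.8 − 22.1)/7.8 ≈ 3.6795.
Excellent type's separating payoff: 50.8 − 3.8 × r* = 50.8 − 3.8 × (50.8 − 22.1)/7.8 = 50.8 − 109.06/7.8 ≈ 36.818.
Pooling payoff: 0.21 × 50.8 + 0.79 × 22.1 = 28.127.
Difference: 36.818 − 28.127 = 8.691, i.e. 8.7 to one decimal place.
The excellent type prefers to separate.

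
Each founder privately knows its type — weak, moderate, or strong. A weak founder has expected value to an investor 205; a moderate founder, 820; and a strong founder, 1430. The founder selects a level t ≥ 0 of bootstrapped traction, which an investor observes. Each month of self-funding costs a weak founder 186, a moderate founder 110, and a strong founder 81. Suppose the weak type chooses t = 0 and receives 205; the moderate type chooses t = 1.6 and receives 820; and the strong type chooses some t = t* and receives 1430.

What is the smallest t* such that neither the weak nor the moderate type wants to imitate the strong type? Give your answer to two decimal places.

Weak type (on-path payoff 205) won't mimic when 205 ≥ 1430 − 186·t*, i.e. t* ≥ 6.59.
Moderate type (on-path payoff 820 − 110×1.6 = 644) won't mimic when 644 ≥ 1430 − 110·t*, i.e. t* ≥ 7.15.
Both must hold, so t* = max(6.59, 7.15) = 7.15. The moderate type's constraint binds.

7.15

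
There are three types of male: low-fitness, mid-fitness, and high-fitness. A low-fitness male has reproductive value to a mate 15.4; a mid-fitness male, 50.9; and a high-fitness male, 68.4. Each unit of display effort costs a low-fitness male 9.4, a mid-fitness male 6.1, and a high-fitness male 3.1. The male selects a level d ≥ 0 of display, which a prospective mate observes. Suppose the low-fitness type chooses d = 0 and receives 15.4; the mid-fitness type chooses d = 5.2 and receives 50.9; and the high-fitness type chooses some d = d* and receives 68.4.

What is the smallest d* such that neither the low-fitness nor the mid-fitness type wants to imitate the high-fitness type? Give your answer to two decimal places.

Mid-fitness type (on-path payoff 50.9 − 6.1×5.2 = 19.18) won't mimic when 19.18 ≥ 68.4 − 6.1·d*, i.e. d* ≥ 8.07.
Low-fitness type (on-path payoff 15.4) won't mimic when 15.4 ≥ 68.4 − 9.4·d*, i.e. d* ≥ 5.64.
Both must hold, so d* = max(5.64, 8.07) = 8.07. The mid-fitness type's constraint binds.

8.07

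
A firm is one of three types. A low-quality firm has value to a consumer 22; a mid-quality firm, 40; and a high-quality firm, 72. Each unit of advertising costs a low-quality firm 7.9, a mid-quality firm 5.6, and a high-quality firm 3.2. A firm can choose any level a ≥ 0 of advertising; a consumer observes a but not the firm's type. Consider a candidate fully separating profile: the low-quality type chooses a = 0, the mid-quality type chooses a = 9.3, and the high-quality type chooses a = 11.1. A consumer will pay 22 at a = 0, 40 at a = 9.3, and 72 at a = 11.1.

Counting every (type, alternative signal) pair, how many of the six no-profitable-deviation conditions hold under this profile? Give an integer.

4

High-quality (own payoff 72 − 3.2×11.1 = 36.48): to a=0 gives 22 → no gain ✓; to a=9.3 gives 40 − 3.2×9.3 = 10.24 → no gain ✓.
Mid-quality (own payoff 40 − 5.6×9.3 = -12.08): to a=0 gives 22 → profitable ✗; to a=11.1 gives 72 − 5.6×11.1 = 9.84 → profitable ✗.
Low-quality (own payoff 22): to a=9.3 gives 40 − 7.9×9.3 = -33.47 → no gain ✓; to a=11.1 gives 72 − 7.9×11.1 = -15.69 → no gain ✓.
4 of the 6 constraints hold; not an equilibrium.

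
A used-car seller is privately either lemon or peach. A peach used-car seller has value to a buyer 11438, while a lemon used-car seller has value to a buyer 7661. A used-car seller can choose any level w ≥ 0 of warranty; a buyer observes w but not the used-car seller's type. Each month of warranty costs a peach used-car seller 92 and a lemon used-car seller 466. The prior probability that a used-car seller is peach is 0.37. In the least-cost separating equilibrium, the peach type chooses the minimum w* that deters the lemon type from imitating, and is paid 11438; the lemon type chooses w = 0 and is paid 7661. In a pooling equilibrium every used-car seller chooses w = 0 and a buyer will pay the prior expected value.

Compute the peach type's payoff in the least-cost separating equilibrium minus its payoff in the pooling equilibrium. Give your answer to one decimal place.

Least-cost separating signal: w* solves 7661 = 11438 − 466·w*, so w* = (11438 − 7661)/466 ≈ 8.1052.
Peach type's separating payoff: 11438 − 92 × w* = 11438 − 92 × (11438 − 7661)/466 = 11438 − 347484/466 ≈ 10692.326.
Pooling payoff: 0.37 × 11438 + 0.63 × 7661 = 9058.49.
Difference: 10692.326 − 9058.49 = 1633.836, i.e. 1633.8 to one decimal place.
The peach type prefers to separate.

1633.8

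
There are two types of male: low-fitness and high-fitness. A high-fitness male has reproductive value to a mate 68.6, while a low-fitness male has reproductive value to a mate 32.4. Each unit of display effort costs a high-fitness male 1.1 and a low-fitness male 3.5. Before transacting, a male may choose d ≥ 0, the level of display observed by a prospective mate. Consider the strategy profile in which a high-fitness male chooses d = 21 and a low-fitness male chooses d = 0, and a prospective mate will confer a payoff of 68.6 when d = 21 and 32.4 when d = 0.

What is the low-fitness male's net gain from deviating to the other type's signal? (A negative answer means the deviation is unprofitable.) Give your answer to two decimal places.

Playing d = 0 the low-fitness male receives 32.4.
Deviating to d = 21 brings payment 68.6 at cost 3.5 × 21 = 73.5, netting -4.9.
Gain from deviating: -4.9 − 32.4 = -37.30.
The gain is negative, so the low-fitness type's incentive-compatibility constraint is satisfied.

-37.30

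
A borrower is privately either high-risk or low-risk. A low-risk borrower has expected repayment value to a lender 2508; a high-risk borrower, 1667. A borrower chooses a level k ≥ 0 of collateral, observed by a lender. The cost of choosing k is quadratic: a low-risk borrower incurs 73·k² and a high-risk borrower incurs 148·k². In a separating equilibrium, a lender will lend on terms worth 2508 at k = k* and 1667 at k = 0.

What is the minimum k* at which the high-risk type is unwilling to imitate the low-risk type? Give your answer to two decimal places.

2.38

The high-risk type at k = 0 receives 1667; imitating at k* yields 2508 − 148·k*².
Indifference: 1667 = 2508 − 148·k*², so k*² = (2508 − 1667) / 148 ≈ 5.6824.
k* = √5.6824 ≈ 2.38.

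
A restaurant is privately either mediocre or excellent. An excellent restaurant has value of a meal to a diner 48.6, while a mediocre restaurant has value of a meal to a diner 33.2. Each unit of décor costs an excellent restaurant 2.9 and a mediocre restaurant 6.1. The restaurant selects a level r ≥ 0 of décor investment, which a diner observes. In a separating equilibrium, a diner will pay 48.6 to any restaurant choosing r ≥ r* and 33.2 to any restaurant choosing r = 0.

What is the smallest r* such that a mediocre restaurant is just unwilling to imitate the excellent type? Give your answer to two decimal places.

A mediocre restaurant choosing r = 0 receives 33.2.
Imitating at r* instead would pay 48.6 at cost 6.1·r*, netting 48.6 − 6.1·r*.
Indifference: 33.2 = 48.6 − 6.1·r*, so r* = (48.6 − 33.2) / 6.1 ≈ 2.52.
At r* the mediocre type's incentive constraint just binds; the excellent type strictly prefers r* since its per-unit cost is lower.

2.52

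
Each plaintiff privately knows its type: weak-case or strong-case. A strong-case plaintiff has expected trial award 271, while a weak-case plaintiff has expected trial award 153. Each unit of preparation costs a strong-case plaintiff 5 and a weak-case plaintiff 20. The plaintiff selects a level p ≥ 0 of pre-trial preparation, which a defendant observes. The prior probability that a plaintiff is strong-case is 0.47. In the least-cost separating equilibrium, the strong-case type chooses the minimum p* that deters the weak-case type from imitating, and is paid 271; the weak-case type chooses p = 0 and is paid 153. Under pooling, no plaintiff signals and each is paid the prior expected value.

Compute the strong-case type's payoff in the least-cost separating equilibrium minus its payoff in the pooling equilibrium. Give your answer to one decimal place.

Least-cost separating signal: p* solves 153 = 271 − 20·p*, so p* = (271 − 153)/20 = 5.9.
Strong-case type's separating payoff: 271 − 5 × p* = 271 − 5 × (271 − 153)/20 = 271 − 590/20 = 241.5.
Pooling payoff: 0.47 × 271 + 0.53 × 153 = 208.46.
Difference: 241.5 − 208.46 = 33.04, i.e. 33.0 to one decimal place.
The strong-case type prefers to separate.

33.0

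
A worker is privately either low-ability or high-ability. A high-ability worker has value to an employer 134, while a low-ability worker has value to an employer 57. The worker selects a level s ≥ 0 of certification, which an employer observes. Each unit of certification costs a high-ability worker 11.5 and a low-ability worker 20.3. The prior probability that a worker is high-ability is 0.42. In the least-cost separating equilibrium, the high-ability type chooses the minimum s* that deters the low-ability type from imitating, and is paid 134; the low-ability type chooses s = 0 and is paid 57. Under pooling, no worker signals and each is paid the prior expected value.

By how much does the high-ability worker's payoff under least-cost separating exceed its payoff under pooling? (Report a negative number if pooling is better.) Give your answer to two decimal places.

Least-cost separating signal: s* solves 57 = 134 − 20.3·s*, so s* = (134 − 57)/20.3 ≈ 3.7931.
High-ability type's separating payoff: 134 − 11.5 × s* = 134 − 11.5 × (134 − 57)/20.3 = 134 − 885.5/20.3 ≈ 90.3793.
Pooling payoff: 0.42 × 134 + 0.58 × 57 = 89.34.
Difference: 90.3793 − 89.34 = 1.0393, i.e. 1.04 to two decimal places.
The high-ability type prefers to separate.

1.04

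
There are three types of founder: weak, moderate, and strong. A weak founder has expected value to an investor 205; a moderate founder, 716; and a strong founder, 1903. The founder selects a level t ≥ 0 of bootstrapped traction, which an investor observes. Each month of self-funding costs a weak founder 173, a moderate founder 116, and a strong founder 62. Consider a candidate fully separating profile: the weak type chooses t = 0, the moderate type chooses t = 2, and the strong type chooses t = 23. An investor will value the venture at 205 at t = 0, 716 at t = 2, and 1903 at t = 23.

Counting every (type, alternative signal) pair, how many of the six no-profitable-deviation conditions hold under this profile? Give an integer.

Weak (own payoff 205): to t=2 gives 716 − 173×2 = 370 → profitable ✗; to t=23 gives 1903 − 173×23 = -2076 → no gain ✓.
Strong (own payoff 1903 − 62×23 = 477): to t=0 gives 205 → no gain ✓; to t=2 gives 716 − 62×2 = 592 → profitable ✗.
Moderate (own payoff 716 − 116×2 = 484): to t=0 gives 205 → no gain ✓; to t=23 gives 1903 − 116×23 = -765 → no gain ✓.
4 of the 6 constraints hold; not an equilibrium.

4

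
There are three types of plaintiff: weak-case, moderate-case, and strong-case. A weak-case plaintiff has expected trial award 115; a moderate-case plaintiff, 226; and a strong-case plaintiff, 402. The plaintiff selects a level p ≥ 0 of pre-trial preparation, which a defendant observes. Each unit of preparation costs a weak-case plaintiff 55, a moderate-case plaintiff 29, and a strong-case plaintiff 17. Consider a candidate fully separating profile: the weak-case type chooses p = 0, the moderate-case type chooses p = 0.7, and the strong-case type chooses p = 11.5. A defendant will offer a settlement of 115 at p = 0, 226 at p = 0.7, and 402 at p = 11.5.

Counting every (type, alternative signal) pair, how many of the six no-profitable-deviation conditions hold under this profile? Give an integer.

Strong-case (own payoff 402 − 17×11.5 = 206.5): to p=0 gives 115 → no gain ✓; to p=0.7 gives 226 − 17×0.7 = 214.1 → profitable ✗.
Moderate-case (own payoff 226 − 29×0.7 = 205.7): to p=0 gives 115 → no gain ✓; to p=11.5 gives 402 − 29×11.5 = 68.5 → no gain ✓.
Weak-case (own payoff 115): to p=0.7 gives 226 − 55×0.7 = 187.5 → profitable ✗; to p=11.5 gives 402 − 55×11.5 = -230.5 → no gain ✓.
4 of the 6 constraints hold; not an equilibrium.

4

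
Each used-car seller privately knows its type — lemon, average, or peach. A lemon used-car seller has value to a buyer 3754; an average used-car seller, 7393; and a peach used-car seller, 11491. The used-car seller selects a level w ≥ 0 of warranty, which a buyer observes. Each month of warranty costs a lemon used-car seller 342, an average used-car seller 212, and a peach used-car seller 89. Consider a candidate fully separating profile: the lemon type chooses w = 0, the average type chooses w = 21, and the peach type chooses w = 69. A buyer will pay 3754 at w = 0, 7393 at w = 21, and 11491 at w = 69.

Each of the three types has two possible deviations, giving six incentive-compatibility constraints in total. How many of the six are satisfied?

4

Average (own payoff 7393 − 212×21 = 2941): to w=0 gives 3754 → profitable ✗; to w=69 gives 11491 − 212×69 = -3137 → no gain ✓.
Lemon (own payoff 3754): to w=21 gives 7393 − 342×21 = 211 → no gain ✓; to w=69 gives 11491 − 342×69 = -12107 → no gain ✓.
Peach (own payoff 11491 − 89×69 = 5350): to w=0 gives 3754 → no gain ✓; to w=21 gives 7393 − 89×21 = 5524 → profitable ✗.
4 of the 6 constraints hold; not an equilibrium.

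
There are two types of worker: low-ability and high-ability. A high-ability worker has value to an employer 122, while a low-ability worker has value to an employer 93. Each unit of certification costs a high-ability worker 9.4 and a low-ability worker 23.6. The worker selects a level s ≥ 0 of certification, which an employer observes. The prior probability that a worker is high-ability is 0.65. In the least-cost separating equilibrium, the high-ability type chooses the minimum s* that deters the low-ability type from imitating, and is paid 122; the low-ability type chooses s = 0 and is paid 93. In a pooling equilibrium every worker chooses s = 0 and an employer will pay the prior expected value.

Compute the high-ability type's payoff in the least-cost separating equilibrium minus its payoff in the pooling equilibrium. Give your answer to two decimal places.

-1.40

Least-cost separating signal: s* solves 93 = 122 − 23.6·s*, so s* = (122 − 93)/23.6 ≈ 1.2288.
High-ability type's separating payoff: 122 − 9.4 × s* = 122 − 9.4 × (122 − 93)/23.6 = 122 − 272.6/23.6 ≈ 110.4492.
Pooling payoff: 0.65 × 122 + 0.35 × 93 = 111.85.
Difference: 110.4492 − 111.85 = -1.4008, i.e. -1.40 to two decimal places.
The high-ability type would prefer the pooling outcome.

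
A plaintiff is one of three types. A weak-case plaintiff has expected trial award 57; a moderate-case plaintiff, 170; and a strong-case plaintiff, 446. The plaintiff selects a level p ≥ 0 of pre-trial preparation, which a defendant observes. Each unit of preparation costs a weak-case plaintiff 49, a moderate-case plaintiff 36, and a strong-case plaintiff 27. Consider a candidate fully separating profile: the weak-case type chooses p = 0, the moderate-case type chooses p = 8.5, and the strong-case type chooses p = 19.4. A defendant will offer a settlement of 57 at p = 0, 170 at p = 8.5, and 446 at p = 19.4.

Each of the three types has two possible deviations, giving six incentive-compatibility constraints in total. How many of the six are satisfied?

3

Moderate-case (own payoff 170 − 36×8.5 = -136): to p=0 gives 57 → profitable ✗; to p=19.4 gives 446 − 36×19.4 = -252.4 → no gain ✓.
Strong-case (own payoff 446 − 27×19.4 = -77.8): to p=0 gives 57 → profitable ✗; to p=8.5 gives 170 − 27×8.5 = -59.5 → profitable ✗.
Weak-case (own payoff 57): to p=8.5 gives 170 − 49×8.5 = -246.5 → no gain ✓; to p=19.4 gives 446 − 49×19.4 = -504.6 → no gain ✓.
3 of the 6 constraints hold; not an equilibrium.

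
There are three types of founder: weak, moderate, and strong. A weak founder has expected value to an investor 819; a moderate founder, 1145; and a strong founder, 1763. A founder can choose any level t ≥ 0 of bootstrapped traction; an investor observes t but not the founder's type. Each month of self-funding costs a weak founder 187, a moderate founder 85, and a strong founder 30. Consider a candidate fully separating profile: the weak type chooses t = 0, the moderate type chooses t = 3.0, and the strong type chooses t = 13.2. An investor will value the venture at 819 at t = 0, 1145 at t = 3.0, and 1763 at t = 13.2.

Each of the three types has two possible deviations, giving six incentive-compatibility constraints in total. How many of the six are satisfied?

Strong (own payoff 1763 − 30×13.2 = 1367): to t=0 gives 819 → no gain ✓; to t=3.0 gives 1145 − 30×3.0 = 1055 → no gain ✓.
Moderate (own payoff 1145 − 85×3.0 = 890): to t=0 gives 819 → no gain ✓; to t=13.2 gives 1763 − 85×13.2 = 641 → no gain ✓.
Weak (own payoff 819): to t=3.0 gives 1145 − 187×3.0 = 584 → no gain ✓; to t=13.2 gives 1763 − 187×13.2 = -705.4 → no gain ✓.
6 of the 6 constraints hold; this profile is a separating equilibrium.

6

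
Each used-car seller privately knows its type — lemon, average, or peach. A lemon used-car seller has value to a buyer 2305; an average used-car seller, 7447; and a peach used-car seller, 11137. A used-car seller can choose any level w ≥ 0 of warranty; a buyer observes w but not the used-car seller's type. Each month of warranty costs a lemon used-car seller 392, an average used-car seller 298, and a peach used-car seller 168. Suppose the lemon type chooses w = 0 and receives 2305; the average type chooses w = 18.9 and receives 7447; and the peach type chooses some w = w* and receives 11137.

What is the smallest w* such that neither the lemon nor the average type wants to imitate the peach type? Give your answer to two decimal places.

Lemon type (on-path payoff 2305) won't mimic when 2305 ≥ 11137 − 392·w*, i.e. w* ≥ 22.53.
Average type (on-path payoff 7447 − 298×18.9 = 1814.8) won't mimic when 1814.8 ≥ 11137 − 298·w*, i.e. w* ≥ 31.28.
Both must hold, so w* = max(22.53, 31.28) = 31.28. The average type's constraint binds.

31.28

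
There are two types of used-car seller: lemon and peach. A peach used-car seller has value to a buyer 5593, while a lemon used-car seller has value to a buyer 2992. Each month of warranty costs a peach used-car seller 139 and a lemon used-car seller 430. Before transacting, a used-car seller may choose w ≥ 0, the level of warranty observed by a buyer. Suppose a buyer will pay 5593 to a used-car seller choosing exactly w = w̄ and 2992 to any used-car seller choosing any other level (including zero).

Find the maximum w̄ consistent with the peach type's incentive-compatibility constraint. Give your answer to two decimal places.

Choosing w̄ yields the peach type 5593 − 139·w̄; choosing zero yields 2992.
The peach type is indifferent at 5593 − 139·w̄ = 2992, i.e. w̄ = (5593 − 2992) / 139 ≈ 18.71.
For any w̄ above 18.71 the peach type would rather pool at zero, so separation collapses.

18.71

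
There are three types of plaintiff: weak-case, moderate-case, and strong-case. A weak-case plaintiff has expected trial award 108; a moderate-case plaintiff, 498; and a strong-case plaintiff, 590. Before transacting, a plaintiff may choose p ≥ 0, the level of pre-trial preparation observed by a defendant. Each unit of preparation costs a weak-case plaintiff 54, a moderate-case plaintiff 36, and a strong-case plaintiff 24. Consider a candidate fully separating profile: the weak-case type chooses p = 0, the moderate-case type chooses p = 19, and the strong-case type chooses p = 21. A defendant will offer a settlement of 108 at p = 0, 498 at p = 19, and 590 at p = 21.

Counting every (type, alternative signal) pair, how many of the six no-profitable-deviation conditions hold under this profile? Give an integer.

3

Moderate-case (own payoff 498 − 36×19 = -186): to p=0 gives 108 → profitable ✗; to p=21 gives 590 − 36×21 = -166 → profitable ✗.
Strong-case (own payoff 590 − 24×21 = 86): to p=0 gives 108 → profitable ✗; to p=19 gives 498 − 24×19 = 42 → no gain ✓.
Weak-case (own payoff 108): to p=19 gives 498 − 54×19 = -528 → no gain ✓; to p=21 gives 590 − 54×21 = -544 → no gain ✓.
3 of the 6 constraints hold; not an equilibrium.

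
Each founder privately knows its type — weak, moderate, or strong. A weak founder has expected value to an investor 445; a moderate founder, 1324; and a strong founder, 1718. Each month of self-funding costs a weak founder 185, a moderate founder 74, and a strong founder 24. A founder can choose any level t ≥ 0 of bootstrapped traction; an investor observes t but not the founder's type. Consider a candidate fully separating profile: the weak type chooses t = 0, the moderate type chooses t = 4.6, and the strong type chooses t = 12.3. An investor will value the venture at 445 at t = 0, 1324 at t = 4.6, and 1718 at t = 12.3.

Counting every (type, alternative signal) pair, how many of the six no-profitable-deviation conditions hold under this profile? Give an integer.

5

Weak (own payoff 445): to t=4.6 gives 1324 − 185×4.6 = 473 → profitable ✗; to t=12.3 gives 1718 − 185×12.3 = -557.5 → no gain ✓.
Strong (own payoff 1718 − 24×12.3 = 1422.8): to t=0 gives 445 → no gain ✓; to t=4.6 gives 1324 − 24×4.6 = 1213.6 → no gain ✓.
Moderate (own payoff 1324 − 74×4.6 = 983.6): to t=0 gives 445 → no gain ✓; to t=12.3 gives 1718 − 74×12.3 = 807.8 → no gain ✓.
5 of the 6 constraints hold; not an equilibrium.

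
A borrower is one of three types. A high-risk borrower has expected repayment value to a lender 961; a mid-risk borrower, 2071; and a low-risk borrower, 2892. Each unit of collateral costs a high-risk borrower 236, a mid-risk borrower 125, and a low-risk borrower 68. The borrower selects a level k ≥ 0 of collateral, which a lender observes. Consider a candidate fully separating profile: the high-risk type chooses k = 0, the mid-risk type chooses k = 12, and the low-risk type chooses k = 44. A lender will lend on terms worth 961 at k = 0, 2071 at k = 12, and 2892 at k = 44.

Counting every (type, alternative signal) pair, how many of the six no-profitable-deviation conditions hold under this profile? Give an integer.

Low-risk (own payoff 2892 − 68×44 = -100): to k=0 gives 961 → profitable ✗; to k=12 gives 2071 − 68×12 = 1255 → profitable ✗.
High-risk (own payoff 961): to k=12 gives 2071 − 236×12 = -761 → no gain ✓; to k=44 gives 2892 − 236×44 = -7492 → no gain ✓.
Mid-risk (own payoff 2071 − 125×12 = 571): to k=0 gives 961 → profitable ✗; to k=44 gives 2892 − 125×44 = -2608 → no gain ✓.
3 of the 6 constraints hold; not an equilibrium.

3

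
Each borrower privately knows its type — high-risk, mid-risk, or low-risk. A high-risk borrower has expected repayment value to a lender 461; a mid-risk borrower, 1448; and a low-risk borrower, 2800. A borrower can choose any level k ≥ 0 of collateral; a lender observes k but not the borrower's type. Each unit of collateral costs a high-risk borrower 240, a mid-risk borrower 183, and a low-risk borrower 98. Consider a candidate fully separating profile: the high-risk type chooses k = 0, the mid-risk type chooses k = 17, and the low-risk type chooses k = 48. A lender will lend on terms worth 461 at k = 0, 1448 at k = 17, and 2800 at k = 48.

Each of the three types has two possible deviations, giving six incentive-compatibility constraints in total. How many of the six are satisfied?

High-risk (own payoff 461): to k=17 gives 1448 − 240×17 = -2632 → no gain ✓; to k=48 gives 2800 − 240×48 = -8720 → no gain ✓.
Low-risk (own payoff 2800 − 98×48 = -1904): to k=0 gives 461 → profitable ✗; to k=17 gives 1448 − 98×17 = -218 → profitable ✗.
Mid-risk (own payoff 1448 − 183×17 = -1663): to k=0 gives 461 → profitable ✗; to k=48 gives 2800 − 183×48 = -5984 → no gain ✓.
3 of the 6 constraints hold; not an equilibrium.

3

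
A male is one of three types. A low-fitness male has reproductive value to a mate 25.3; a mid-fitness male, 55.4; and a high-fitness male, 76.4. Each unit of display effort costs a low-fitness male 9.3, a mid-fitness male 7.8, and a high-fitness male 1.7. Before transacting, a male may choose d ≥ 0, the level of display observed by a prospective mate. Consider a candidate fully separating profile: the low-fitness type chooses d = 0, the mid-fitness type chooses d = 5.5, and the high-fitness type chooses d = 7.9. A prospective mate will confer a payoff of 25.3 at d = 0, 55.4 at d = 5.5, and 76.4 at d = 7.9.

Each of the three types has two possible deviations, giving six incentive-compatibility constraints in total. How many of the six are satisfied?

4

Mid-fitness (own payoff 55.4 − 7.8×5.5 = 12.5): to d=0 gives 25.3 → profitable ✗; to d=7.9 gives 76.4 − 7.8×7.9 = 14.78 → profitable ✗.
Low-fitness (own payoff 25.3): to d=5.5 gives 55.4 − 9.3×5.5 = 4.25 → no gain ✓; to d=7.9 gives 76.4 − 9.3×7.9 = 2.93 → no gain ✓.
High-fitness (own payoff 76.4 − 1.7×7.9 = 62.97): to d=0 gives 25.3 → no gain ✓; to d=5.5 gives 55.4 − 1.7×5.5 = 46.05 → no gain ✓.
4 of the 6 constraints hold; not an equilibrium.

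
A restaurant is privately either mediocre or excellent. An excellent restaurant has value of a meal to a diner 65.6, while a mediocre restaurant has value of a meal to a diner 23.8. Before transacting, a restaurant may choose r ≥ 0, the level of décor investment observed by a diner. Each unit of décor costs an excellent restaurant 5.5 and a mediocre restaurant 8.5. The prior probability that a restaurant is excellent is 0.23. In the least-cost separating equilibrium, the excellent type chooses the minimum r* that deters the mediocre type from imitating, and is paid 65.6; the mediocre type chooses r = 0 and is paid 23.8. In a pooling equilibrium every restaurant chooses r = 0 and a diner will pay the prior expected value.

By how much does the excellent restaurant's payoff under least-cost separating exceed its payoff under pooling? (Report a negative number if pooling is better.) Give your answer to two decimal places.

Least-cost separating signal: r* solves 23.8 = 65.6 − 8.5·r*, so r* = (65.6 − 23.8)/8.5 ≈ 4.9176.
Excellent type's separating payoff: 65.6 − 5.5 × r* = 65.6 − 5.5 × (65.6 − 23.8)/8.5 = 65.6 − 229.9/8.5 ≈ 38.5529.
Pooling payoff: 0.23 × 65.6 + 0.77 × 23.8 = 33.414.
Difference: 38.5529 − 33.414 = 5.1389, i.e. 5.14 to two decimal places.
The excellent type prefers to separate.

5.14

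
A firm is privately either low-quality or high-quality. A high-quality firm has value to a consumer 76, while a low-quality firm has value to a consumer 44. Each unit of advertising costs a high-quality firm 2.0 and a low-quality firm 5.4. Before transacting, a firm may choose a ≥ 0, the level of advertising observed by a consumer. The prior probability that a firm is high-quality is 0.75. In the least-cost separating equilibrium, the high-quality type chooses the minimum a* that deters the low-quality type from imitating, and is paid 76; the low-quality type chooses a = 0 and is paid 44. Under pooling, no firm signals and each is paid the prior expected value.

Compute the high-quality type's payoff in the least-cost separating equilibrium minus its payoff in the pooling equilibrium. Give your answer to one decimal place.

-3.9

Least-cost separating signal: a* solves 44 = 76 − 5.4·a*, so a* = (76 − 44)/5.4 ≈ 5.9259.
High-quality type's separating payoff: 76 − 2.0 × a* = 76 − 2.0 × (76 − 44)/5.4 = 76 − 64/5.4 ≈ 64.148.
Pooling payoff: 0.75 × 76 + 0.25 × 44 = 68.
Difference: 64.148 − 68 = -3.852, i.e. -3.9 to one decimal place.
The high-quality type would prefer the pooling outcome.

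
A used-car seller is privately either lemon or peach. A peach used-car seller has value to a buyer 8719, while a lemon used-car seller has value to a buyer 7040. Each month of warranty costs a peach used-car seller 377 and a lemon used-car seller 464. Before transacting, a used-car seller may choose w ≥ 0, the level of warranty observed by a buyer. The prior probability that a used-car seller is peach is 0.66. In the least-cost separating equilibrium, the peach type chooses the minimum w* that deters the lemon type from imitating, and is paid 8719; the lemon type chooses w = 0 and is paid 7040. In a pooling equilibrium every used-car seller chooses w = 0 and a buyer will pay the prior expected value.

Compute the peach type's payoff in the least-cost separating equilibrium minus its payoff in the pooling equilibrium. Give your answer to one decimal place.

Least-cost separating signal: w* solves 7040 = 8719 − 464·w*, so w* = (8719 − 7040)/464 ≈ 3.6185.
Peach type's separating payoff: 8719 − 377 × w* = 8719 − 377 × (8719 − 7040)/464 = 8719 − 632983/464 ≈ 7354.813.
Pooling payoff: 0.66 × 8719 + 0.34 × 7040 = 8148.14.
Difference: 7354.813 − 8148.14 = -793.327, i.e. -793.3 to one decimal place.
The peach type would prefer the pooling outcome.

-793.3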